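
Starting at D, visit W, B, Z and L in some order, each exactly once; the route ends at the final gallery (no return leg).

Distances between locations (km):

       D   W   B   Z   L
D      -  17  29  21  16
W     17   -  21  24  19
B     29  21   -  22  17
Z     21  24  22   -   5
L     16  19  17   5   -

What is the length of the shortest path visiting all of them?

60 km — the minimum one-way total.

There are 4! = 24 possible orderings.
D - W - B - Z - L: 17+21+22+5 = 65
D - W - B - L - Z: 17+21+17+5 = 60
D - W - Z - B - L: 17+24+22+17 = 80
D - W - Z - L - B: 17+24+5+17 = 63
D - W - L - B - Z: 17+19+17+22 = 75
D - W - L - Z - B: 17+19+5+22 = 63
D - B - W - Z - L: 29+21+24+5 = 79
D - B - W - L - Z: 29+21+19+5 = 74
D - B - Z - W - L: 29+22+24+19 = 94
D - B - Z - L - W: 29+22+5+19 = 75
D - B - L - W - Z: 29+17+19+24 = 89
D - B - L - Z - W: 29+17+5+24 = 75
D - Z - W - B - L: 21+24+21+17 = 83
D - Z - W - L - B: 21+24+19+17 = 81
… (10 more)
The minimum is 60.
One shortest path: D → W → B → L → Z.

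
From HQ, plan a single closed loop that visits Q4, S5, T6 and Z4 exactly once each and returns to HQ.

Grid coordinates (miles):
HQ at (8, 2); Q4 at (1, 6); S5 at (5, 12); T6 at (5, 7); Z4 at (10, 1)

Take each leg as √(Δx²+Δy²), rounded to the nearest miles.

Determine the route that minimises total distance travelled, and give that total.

HQ-Q4-S5-T6-Z4-HQ: 8+7+5+8+2 = 30
HQ-Q4-S5-Z4-T6-HQ: 8+7+12+8+6 = 41
HQ-Q4-T6-S5-Z4-HQ: 8+4+5+12+2 = 31
HQ-Q4-T6-Z4-S5-HQ: 8+4+8+12+10 = 42
HQ-Q4-Z4-S5-T6-HQ: 8+10+12+5+6 = 41
HQ-Q4-Z4-T6-S5-HQ: 8+10+8+5+10 = 41
HQ-S5-Q4-T6-Z4-HQ: 10+7+4+8+2 = 31
HQ-S5-Q4-Z4-T6-HQ: 10+7+10+8+6 = 41
HQ-S5-T6-Q4-Z4-HQ: 10+5+4+10+2 = 31
HQ-S5-Z4-Q4-T6-HQ: 10+12+10+4+6 = 42
HQ-T6-Q4-S5-Z4-HQ: 6+4+7+12+2 = 31
HQ-T6-S5-Q4-Z4-HQ: 6+5+7+10+2 = 30
The minimum is 30.
One optimal route: HQ → Q4 → S5 → T6 → Z4 → HQ (or its reverse).

30 miles — the shortest possible round trip.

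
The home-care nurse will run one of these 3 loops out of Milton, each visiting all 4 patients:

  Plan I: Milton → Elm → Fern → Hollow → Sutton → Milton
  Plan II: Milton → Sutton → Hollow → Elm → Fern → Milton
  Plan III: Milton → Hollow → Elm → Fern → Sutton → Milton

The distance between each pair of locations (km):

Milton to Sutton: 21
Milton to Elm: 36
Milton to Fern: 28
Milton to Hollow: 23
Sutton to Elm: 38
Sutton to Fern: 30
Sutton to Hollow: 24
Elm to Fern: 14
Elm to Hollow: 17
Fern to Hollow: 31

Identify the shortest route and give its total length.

Shortest is Plan II, total 104 km.

Plan I: 36 + 14 + 31 + 24 + 21 = 126
Plan II: 21 + 24 + 17 + 14 + 28 = 104
Plan III: 23 + 17 + 14 + 30 + 21 = 105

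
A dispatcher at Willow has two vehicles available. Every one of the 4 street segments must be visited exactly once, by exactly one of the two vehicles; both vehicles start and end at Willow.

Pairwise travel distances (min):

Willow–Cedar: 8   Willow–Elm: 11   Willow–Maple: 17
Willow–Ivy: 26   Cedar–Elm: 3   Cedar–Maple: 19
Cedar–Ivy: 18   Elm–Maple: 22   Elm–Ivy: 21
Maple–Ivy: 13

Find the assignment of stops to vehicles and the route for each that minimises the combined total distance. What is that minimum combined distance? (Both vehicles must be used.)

78 min — the smallest possible combined total.

Try each way of splitting the stops between the two vehicles (each non-empty) and, for each split, find the best tour for each vehicle:
  {Cedar} + {Elm, Maple, Ivy}: 16 + 62 = 78
  {Elm} + {Cedar, Maple, Ivy}: 22 + 56 = 78
  {Cedar, Elm} + {Maple, Ivy}: 22 + 56 = 78
  {Maple} + {Cedar, Elm, Ivy}: 34 + 58 = 92
  {Cedar, Maple} + {Elm, Ivy}: 44 + 58 = 102
  {Elm, Maple} + {Cedar, Ivy}: 50 + 52 = 102
  … (7 splits in total)
Best: vehicle 1 Willow → Cedar → Willow = 16; vehicle 2 Willow → Elm → Ivy → Maple → Willow = 62; combined 78.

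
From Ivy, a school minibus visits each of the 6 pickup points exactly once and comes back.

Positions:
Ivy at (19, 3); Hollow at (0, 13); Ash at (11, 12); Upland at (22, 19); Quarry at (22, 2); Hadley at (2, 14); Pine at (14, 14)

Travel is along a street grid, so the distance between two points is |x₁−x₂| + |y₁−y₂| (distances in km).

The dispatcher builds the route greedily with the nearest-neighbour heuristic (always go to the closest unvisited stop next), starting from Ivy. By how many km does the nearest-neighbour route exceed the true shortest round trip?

Ivy: Quarry=4, Pine=16, Ash=17, Upland=19, Hadley=28, Hollow=29 ⇒ Quarry
Quarry: Upland=17, Pine=20, Ash=21, Hadley=32, Hollow=33 ⇒ Upland
Upland: Pine=13, Ash=18, Hadley=25, Hollow=28 ⇒ Pine
Pine: Ash=5, Hadley=12, Hollow=15 ⇒ Ash
Ash: Hadley=11, Hollow=12 ⇒ Hadley
Hadley: Hollow=3 ⇒ Hollow
NN route Ivy → Quarry → Upland → Pine → Ash → Hadley → Hollow → Ivy costs 82.
Optimal: Ivy → Ash → Hollow → Hadley → Pine → Upland → Quarry → Ivy costs 78 (by enumerating all 360 distinct tours).
Excess = 82 − 78 = 4.

Excess over optimum: 4 km.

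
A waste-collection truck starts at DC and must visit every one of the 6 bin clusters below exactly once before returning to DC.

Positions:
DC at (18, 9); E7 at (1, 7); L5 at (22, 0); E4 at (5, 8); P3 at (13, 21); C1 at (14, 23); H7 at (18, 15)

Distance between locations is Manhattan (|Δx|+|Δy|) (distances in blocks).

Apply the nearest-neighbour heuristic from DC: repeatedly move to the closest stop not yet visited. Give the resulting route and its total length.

Total distance 90 blocks via the nearest-neighbour route DC → H7 → P3 → C1 → E4 → E7 → L5 → DC.

From DC: distances to unvisited — H7=6, L5=13, E4=14, P3=17, C1=18, E7=19. Nearest is H7 (6).
From H7: distances to unvisited — P3=11, C1=12, L5=19, E4=20, E7=25. Nearest is P3 (11).
From P3: distances to unvisited — C1=3, E4=21, E7=26, L5=30. Nearest is C1 (3).
From C1: distances to unvisited — E4=24, E7=29, L5=31. Nearest is E4 (24).
From E4: distances to unvisited — E7=5, L5=25. Nearest is E7 (5).
From E7: distances to unvisited — L5=28. Nearest is L5 (28).
Return L5→DC: 13.
Total = 6 + 11 + 3 + 24 + 5 + 28 + 13 = 90.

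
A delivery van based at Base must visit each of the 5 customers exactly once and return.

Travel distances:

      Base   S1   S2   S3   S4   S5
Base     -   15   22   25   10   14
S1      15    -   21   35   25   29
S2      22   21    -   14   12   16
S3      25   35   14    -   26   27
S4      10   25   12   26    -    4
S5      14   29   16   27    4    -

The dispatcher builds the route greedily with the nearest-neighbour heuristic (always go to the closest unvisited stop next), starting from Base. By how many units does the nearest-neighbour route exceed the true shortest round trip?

From Base: S4=10, S5=14, S1=15, S2=22, S3=25 → choose S4 (10).
From S4: S5=4, S2=12, S1=25, S3=26 → choose S5 (4).
From S5: S2=16, S3=27, S1=29 → choose S2 (16).
From S2: S3=14, S1=21 → choose S3 (14).
From S3: S1=35 → choose S1 (35).
NN route Base → S4 → S5 → S2 → S3 → S1 → Base costs 94.
Optimal: Base → S1 → S2 → S3 → S5 → S4 → Base costs 91 (by enumerating all 60 distinct tours).
Excess = 94 − 91 = 3.

Excess over optimum: 3.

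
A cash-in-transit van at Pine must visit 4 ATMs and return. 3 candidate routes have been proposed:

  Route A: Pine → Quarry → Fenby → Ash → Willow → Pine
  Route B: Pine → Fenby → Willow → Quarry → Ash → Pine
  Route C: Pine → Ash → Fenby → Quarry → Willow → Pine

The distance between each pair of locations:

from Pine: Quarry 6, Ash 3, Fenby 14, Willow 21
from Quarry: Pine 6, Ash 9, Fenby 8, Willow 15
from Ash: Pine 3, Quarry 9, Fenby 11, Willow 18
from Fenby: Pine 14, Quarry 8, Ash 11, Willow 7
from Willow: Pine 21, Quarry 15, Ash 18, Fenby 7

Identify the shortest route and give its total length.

Route A: 6 + 8 + 11 + 18 + 21 = 64
Route B: 14 + 7 + 15 + 9 + 3 = 48
Route C: 3 + 11 + 8 + 15 + 21 = 58

48 — Route B is the shortest.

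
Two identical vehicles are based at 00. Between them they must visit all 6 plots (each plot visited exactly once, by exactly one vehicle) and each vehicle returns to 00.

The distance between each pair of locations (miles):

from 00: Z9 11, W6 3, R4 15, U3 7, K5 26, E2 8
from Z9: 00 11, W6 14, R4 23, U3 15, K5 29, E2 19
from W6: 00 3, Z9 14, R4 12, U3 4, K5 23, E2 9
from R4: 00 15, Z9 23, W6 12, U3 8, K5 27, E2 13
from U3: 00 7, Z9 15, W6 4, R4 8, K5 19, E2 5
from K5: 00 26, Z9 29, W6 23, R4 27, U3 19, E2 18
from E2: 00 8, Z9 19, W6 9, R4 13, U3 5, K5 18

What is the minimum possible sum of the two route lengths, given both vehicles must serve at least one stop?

90 miles — the smallest possible combined total.

Try each way of splitting the stops between the two vehicles (each non-empty) and, for each split, find the best tour for each vehicle:
  {Z9} + {W6, R4, U3, K5, E2}: 22 + 68 = 90
  {W6} + {Z9, R4, U3, K5, E2}: 6 + 86 = 92
  {Z9, W6} + {R4, U3, K5, E2}: 28 + 68 = 96
  {R4} + {Z9, W6, U3, K5, E2}: 30 + 70 = 100
  {Z9, R4} + {W6, U3, K5, E2}: 49 + 52 = 101
  {W6, R4} + {Z9, U3, K5, E2}: 30 + 70 = 100
  … (31 splits in total)
Best: vehicle 1 00 → Z9 → 00 = 22; vehicle 2 00 → W6 → R4 → U3 → K5 → E2 → 00 = 68; combined 90.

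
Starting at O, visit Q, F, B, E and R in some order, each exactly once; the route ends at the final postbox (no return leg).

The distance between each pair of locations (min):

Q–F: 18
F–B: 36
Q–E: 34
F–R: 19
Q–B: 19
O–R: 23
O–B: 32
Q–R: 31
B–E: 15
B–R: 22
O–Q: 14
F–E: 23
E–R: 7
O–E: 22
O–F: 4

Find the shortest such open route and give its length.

Minimum one-way distance = 63 min.

There are 5! = 120 possible orderings.
O - Q - F - B - E - R: 14+18+36+15+7 = 90
O - Q - F - B - R - E: 14+18+36+22+7 = 97
O - Q - F - E - B - R: 14+18+23+15+22 = 92
O - Q - F - E - R - B: 14+18+23+7+22 = 84
O - Q - F - R - B - E: 14+18+19+22+15 = 88
O - Q - F - R - E - B: 14+18+19+7+15 = 73
O - Q - B - F - E - R: 14+19+36+23+7 = 99
O - Q - B - F - R - E: 14+19+36+19+7 = 95
O - Q - B - E - F - R: 14+19+15+23+19 = 90
O - Q - B - E - R - F: 14+19+15+7+19 = 74
O - Q - B - R - F - E: 14+19+22+19+23 = 97
O - Q - B - R - E - F: 14+19+22+7+23 = 85
O - Q - E - F - B - R: 14+34+23+36+22 = 129
O - Q - E - F - R - B: 14+34+23+19+22 = 112
… (106 more)
O - F - Q - B - E - R: 4+18+19+15+7 = 63  ← best
The minimum is 63.
One shortest path: O → F → Q → B → E → R.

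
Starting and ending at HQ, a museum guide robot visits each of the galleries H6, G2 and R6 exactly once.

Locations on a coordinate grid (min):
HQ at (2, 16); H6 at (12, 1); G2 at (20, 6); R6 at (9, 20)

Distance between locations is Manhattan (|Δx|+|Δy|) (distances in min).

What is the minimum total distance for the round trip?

74 min — the shortest possible round trip.

There are 3 distinct closed tours to check (reversals are equivalent).
HQ - H6 - G2 - R6 - HQ: 25+13+25+11 = 74
HQ - H6 - R6 - G2 - HQ: 25+22+25+28 = 100
HQ - G2 - H6 - R6 - HQ: 28+13+22+11 = 74
The minimum is 74.
One optimal route: HQ → H6 → G2 → R6 → HQ (or its reverse).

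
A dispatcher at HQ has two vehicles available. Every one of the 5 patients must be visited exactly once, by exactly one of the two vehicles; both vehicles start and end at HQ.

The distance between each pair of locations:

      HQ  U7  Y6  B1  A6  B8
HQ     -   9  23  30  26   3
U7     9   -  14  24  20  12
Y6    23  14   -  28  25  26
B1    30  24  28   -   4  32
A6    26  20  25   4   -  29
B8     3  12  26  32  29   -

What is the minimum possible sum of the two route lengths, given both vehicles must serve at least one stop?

Try each way of splitting the stops between the two vehicles (each non-empty) and, for each split, find the best tour for each vehicle:
  {U7} + {Y6, B1, A6, B8}: 18 + 87 = 105
  {Y6} + {U7, B1, A6, B8}: 46 + 68 = 114
  {U7, Y6} + {B1, A6, B8}: 46 + 65 = 111
  {B1} + {U7, Y6, A6, B8}: 60 + 80 = 140
  {U7, B1} + {Y6, A6, B8}: 63 + 80 = 143
  {Y6, B1} + {U7, A6, B8}: 81 + 61 = 142
  … (15 splits in total)
  {U7, Y6, B1, A6} + {B8}: 81 + 6 = 87  ← best
Best: vehicle 1 HQ → U7 → Y6 → B1 → A6 → HQ = 81; vehicle 2 HQ → B8 → HQ = 6; combined 87.

87 — the smallest possible combined total.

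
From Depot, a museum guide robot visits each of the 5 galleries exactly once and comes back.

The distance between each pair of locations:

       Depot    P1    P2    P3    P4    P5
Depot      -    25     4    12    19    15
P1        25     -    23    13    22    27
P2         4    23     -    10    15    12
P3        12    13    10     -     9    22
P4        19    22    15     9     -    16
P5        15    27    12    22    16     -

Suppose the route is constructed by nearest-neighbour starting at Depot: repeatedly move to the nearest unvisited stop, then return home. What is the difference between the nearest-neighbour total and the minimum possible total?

The nearest-neighbour route is 12 longer than optimal.

Depot: P2=4, P3=12, P5=15, P4=19, P1=25 ⇒ P2
P2: P3=10, P5=12, P4=15, P1=23 ⇒ P3
P3: P4=9, P1=13, P5=22 ⇒ P4
P4: P5=16, P1=22 ⇒ P5
P5: P1=27 ⇒ P1
NN route Depot → P2 → P3 → P4 → P5 → P1 → Depot costs 91.
Optimal: Depot → P1 → P3 → P4 → P5 → P2 → Depot costs 79 (by enumerating all 60 distinct tours).
Excess = 91 − 79 = 12.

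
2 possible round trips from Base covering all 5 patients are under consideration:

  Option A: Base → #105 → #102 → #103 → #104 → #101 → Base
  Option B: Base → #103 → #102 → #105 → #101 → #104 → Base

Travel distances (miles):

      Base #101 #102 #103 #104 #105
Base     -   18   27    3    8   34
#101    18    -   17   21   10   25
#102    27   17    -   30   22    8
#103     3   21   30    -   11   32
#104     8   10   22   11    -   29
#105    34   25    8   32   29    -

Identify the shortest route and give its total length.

Option A: 34 + 8 + 30 + 11 + 10 + 18 = 111
Option B: 3 + 30 + 8 + 25 + 10 + 8 = 84

84 miles — Option B is the shortest.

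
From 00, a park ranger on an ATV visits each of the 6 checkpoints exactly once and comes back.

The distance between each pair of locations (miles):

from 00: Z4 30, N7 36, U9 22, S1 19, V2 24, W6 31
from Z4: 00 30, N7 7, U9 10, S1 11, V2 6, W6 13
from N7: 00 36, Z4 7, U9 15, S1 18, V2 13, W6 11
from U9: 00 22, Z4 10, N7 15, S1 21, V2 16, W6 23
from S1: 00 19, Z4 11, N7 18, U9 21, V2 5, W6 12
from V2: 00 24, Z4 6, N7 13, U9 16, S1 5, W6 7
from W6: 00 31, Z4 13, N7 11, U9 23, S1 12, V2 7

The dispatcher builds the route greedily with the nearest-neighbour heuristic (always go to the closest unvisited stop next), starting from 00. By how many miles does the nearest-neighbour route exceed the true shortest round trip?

From 00: S1=19, U9=22, V2=24, Z4=30, W6=31, N7=36 → choose S1 (19).
From S1: V2=5, Z4=11, W6=12, N7=18, U9=21 → choose V2 (5).
From V2: Z4=6, W6=7, N7=13, U9=16 → choose Z4 (6).
From Z4: N7=7, U9=10, W6=13 → choose N7 (7).
From N7: W6=11, U9=15 → choose W6 (11).
From W6: U9=23 → choose U9 (23).
NN route 00 → S1 → V2 → Z4 → N7 → W6 → U9 → 00 costs 93.
Optimal: 00 → U9 → Z4 → N7 → W6 → V2 → S1 → 00 costs 81 (by enumerating all 360 distinct tours).
Excess = 93 − 81 = 12.

Excess over optimum: 12 miles.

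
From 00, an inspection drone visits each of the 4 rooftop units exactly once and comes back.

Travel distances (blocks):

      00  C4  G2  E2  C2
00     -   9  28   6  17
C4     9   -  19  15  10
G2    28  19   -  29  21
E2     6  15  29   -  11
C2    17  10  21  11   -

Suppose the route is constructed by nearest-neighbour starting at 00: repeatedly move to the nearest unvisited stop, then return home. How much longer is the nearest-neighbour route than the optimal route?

00: E2=6, C4=9, C2=17, G2=28 ⇒ E2
E2: C2=11, C4=15, G2=29 ⇒ C2
C2: C4=10, G2=21 ⇒ C4
C4: G2=19 ⇒ G2
NN route 00 → E2 → C2 → C4 → G2 → 00 costs 74.
Optimal: 00 → C4 → G2 → C2 → E2 → 00 costs 66 (by enumerating all 12 distinct tours).
Excess = 74 − 66 = 8.

Excess over optimum: 8 blocks.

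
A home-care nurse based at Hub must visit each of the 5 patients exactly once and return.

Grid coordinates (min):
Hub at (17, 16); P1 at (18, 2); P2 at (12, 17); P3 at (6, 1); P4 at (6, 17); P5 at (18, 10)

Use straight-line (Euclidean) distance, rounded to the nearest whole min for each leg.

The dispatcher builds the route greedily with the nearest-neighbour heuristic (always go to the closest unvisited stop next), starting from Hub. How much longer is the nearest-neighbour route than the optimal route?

Excess over optimum: 11 min.

From Hub: P2=5, P5=6, P4=11, P1=14, P3=19 → choose P2 (5).
From P2: P4=6, P5=9, P1=16, P3=17 → choose P4 (6).
From P4: P5=14, P3=16, P1=19 → choose P5 (14).
From P5: P1=8, P3=15 → choose P1 (8).
From P1: P3=12 → choose P3 (12).
NN route Hub → P2 → P4 → P5 → P1 → P3 → Hub costs 64.
Optimal: Hub → P2 → P4 → P3 → P1 → P5 → Hub costs 53 (by enumerating all 60 distinct tours).
Excess = 64 − 53 = 11.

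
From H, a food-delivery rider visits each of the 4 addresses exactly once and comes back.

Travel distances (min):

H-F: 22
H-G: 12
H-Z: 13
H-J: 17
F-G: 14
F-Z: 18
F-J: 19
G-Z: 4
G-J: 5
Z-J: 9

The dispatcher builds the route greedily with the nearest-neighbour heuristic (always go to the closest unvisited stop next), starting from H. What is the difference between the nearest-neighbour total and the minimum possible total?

H: G=12, Z=13, J=17, F=22 ⇒ G
G: Z=4, J=5, F=14 ⇒ Z
Z: J=9, F=18 ⇒ J
J: F=19 ⇒ F
NN route H → G → Z → J → F → H costs 66.
Optimal: H → F → G → J → Z → H costs 63 (by enumerating all 12 distinct tours).
Excess = 66 − 63 = 3.

The nearest-neighbour route is 3 min longer than optimal.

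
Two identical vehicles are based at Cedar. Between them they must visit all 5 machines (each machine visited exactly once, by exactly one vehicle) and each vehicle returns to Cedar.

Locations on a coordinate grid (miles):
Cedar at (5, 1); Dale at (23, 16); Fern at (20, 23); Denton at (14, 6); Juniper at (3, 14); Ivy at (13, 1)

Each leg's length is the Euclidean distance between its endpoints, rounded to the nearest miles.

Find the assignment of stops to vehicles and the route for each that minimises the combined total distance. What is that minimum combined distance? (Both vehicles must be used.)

There are 2^4 − 1 = 15 ways to divide the 5 stops into two non-empty groups. For each, the best each vehicle can do is its own shortest tour through its group:
  {Dale} + {Fern, Denton, Juniper, Ivy}: 46 + 63 = 109
  {Fern} + {Dale, Denton, Juniper, Ivy}: 54 + 59 = 113
  {Dale, Fern} + {Denton, Juniper, Ivy}: 58 + 40 = 98
  {Denton} + {Dale, Fern, Juniper, Ivy}: 20 + 66 = 86
  {Dale, Denton} + {Fern, Juniper, Ivy}: 46 + 63 = 109
  {Fern, Denton} + {Dale, Juniper, Ivy}: 55 + 59 = 114
  … (15 splits in total)
  {Dale, Fern, Denton, Juniper} + {Ivy}: 63 + 16 = 79  ← best
Best: vehicle 1 Cedar → Denton → Dale → Fern → Juniper → Cedar = 63; vehicle 2 Cedar → Ivy → Cedar = 16; combined 79.

Minimum combined distance: 79 miles.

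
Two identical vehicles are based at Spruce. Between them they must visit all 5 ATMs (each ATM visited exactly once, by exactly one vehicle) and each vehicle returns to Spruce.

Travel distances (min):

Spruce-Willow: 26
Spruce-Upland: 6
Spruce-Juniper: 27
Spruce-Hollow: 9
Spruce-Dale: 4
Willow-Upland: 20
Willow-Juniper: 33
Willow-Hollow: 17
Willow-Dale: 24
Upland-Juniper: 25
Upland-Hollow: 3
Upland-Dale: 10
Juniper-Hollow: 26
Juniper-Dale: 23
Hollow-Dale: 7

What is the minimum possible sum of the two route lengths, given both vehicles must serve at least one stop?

Try each way of splitting the stops between the two vehicles (each non-empty) and, for each split, find the best tour for each vehicle:
  {Willow} + {Upland, Juniper, Hollow, Dale}: 52 + 62 = 114
  {Upland} + {Willow, Juniper, Hollow, Dale}: 12 + 86 = 98
  {Willow, Upland} + {Juniper, Hollow, Dale}: 52 + 62 = 114
  {Juniper} + {Willow, Upland, Hollow, Dale}: 54 + 54 = 108
  {Willow, Juniper} + {Upland, Hollow, Dale}: 86 + 20 = 106
  {Upland, Juniper} + {Willow, Hollow, Dale}: 58 + 54 = 112
  … (15 splits in total)
  {Willow, Upland, Juniper, Hollow} + {Dale}: 86 + 8 = 94  ← best
Best: vehicle 1 Spruce → Upland → Hollow → Willow → Juniper → Spruce = 86; vehicle 2 Spruce → Dale → Spruce = 8; combined 94.

Minimum combined distance: 94 min.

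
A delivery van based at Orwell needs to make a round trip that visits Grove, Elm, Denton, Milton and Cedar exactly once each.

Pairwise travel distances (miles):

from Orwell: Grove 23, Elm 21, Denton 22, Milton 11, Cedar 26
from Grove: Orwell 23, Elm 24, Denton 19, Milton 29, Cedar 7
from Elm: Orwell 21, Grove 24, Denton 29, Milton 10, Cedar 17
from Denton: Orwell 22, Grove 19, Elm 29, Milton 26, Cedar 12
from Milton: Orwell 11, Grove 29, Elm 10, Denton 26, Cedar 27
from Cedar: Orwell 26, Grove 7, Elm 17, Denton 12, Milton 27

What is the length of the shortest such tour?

Minimum total distance: 86 miles.

Orwell→Grove→Elm→Denton→Milton→Cedar→Orwell: 23+24+29+26+27+26 = 155
Orwell→Grove→Elm→Denton→Cedar→Milton→Orwell: 23+24+29+12+27+11 = 126
Orwell→Grove→Elm→Milton→Denton→Cedar→Orwell: 23+24+10+26+12+26 = 121
Orwell→Grove→Elm→Milton→Cedar→Denton→Orwell: 23+24+10+27+12+22 = 118
Orwell→Grove→Elm→Cedar→Denton→Milton→Orwell: 23+24+17+12+26+11 = 113
Orwell→Grove→Elm→Cedar→Milton→Denton→Orwell: 23+24+17+27+26+22 = 139
Orwell→Grove→Denton→Elm→Milton→Cedar→Orwell: 23+19+29+10+27+26 = 134
Orwell→Grove→Denton→Elm→Cedar→Milton→Orwell: 23+19+29+17+27+11 = 126
Orwell→Grove→Denton→Milton→Elm→Cedar→Orwell: 23+19+26+10+17+26 = 121
Orwell→Grove→Denton→Milton→Cedar→Elm→Orwell: 23+19+26+27+17+21 = 133
Orwell→Grove→Denton→Cedar→Elm→Milton→Orwell: 23+19+12+17+10+11 = 92
Orwell→Grove→Denton→Cedar→Milton→Elm→Orwell: 23+19+12+27+10+21 = 112
Orwell→Grove→Milton→Elm→Denton→Cedar→Orwell: 23+29+10+29+12+26 = 129
Orwell→Grove→Milton→Elm→Cedar→Denton→Orwell: 23+29+10+17+12+22 = 113
… (46 more)
Orwell→Denton→Grove→Cedar→Elm→Milton→Orwell: 22+19+7+17+10+11 = 86  ← best
The minimum is 86.
One optimal route: Orwell → Denton → Grove → Cedar → Elm → Milton → Orwell (or its reverse).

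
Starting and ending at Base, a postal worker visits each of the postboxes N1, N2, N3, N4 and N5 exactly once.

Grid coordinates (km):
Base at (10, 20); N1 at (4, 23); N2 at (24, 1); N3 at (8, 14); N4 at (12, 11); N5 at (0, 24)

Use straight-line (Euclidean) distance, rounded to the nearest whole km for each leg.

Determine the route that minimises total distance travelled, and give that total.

There are 60 distinct closed tours to check (reversals are equivalent).
Base - N1 - N2 - N3 - N4 - N5 - Base: 7+30+21+5+18+11 = 92
Base - N1 - N2 - N3 - N5 - N4 - Base: 7+30+21+13+18+9 = 98
Base - N1 - N2 - N4 - N3 - N5 - Base: 7+30+16+5+13+11 = 82
Base - N1 - N2 - N4 - N5 - N3 - Base: 7+30+16+18+13+6 = 90
Base - N1 - N2 - N5 - N3 - N4 - Base: 7+30+33+13+5+9 = 97
Base - N1 - N2 - N5 - N4 - N3 - Base: 7+30+33+18+5+6 = 99
Base - N1 - N3 - N2 - N4 - N5 - Base: 7+10+21+16+18+11 = 83
Base - N1 - N3 - N2 - N5 - N4 - Base: 7+10+21+33+18+9 = 98
Base - N1 - N3 - N4 - N2 - N5 - Base: 7+10+5+16+33+11 = 82
Base - N1 - N3 - N4 - N5 - N2 - Base: 7+10+5+18+33+24 = 97
Base - N1 - N3 - N5 - N2 - N4 - Base: 7+10+13+33+16+9 = 88
Base - N1 - N3 - N5 - N4 - N2 - Base: 7+10+13+18+16+24 = 88
Base - N1 - N4 - N2 - N3 - N5 - Base: 7+14+16+21+13+11 = 82
Base - N1 - N4 - N2 - N5 - N3 - Base: 7+14+16+33+13+6 = 89
… (46 more)
Base - N1 - N5 - N3 - N4 - N2 - Base: 7+4+13+5+16+24 = 69  ← best
The minimum is 69.
One optimal route: Base → N1 → N5 → N3 → N4 → N2 → Base (or its reverse).

Shortest round trip = 69 km.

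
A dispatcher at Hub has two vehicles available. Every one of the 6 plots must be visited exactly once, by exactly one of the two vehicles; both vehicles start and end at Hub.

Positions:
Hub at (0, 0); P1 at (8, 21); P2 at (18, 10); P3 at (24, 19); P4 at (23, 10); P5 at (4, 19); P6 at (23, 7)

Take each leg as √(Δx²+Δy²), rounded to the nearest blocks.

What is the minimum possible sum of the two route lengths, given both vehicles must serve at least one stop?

Check every non-empty split of the stops between the two vehicles; for each half take its own optimal tour:
  {P1} + {P2, P3, P4, P5, P6}: 44 + 78 = 122
  {P2} + {P1, P3, P4, P5, P6}: 42 + 75 = 117
  {P1, P2} + {P3, P4, P5, P6}: 58 + 75 = 133
  {P3} + {P1, P2, P4, P5, P6}: 62 + 70 = 132
  {P1, P3} + {P2, P4, P5, P6}: 69 + 68 = 137
  {P2, P3} + {P1, P4, P5, P6}: 63 + 69 = 132
  … (31 splits in total)
  {P1, P5} + {P2, P3, P4, P6}: 45 + 68 = 113  ← best
Best: vehicle 1 Hub → P1 → P5 → Hub = 45; vehicle 2 Hub → P2 → P3 → P4 → P6 → Hub = 68; combined 113.

Minimum combined distance: 113 blocks.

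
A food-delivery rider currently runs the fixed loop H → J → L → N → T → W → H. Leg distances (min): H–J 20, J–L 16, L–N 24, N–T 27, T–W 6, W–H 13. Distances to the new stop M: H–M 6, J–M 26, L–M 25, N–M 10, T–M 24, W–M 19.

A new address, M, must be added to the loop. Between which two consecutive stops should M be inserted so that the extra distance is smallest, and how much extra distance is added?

Insertion cost between consecutive stops i–j is d(i,M) + d(M,j) − d(i,j):
  between H and J: 6 + 26 − 20 = 12
  between J and L: 26 + 25 − 16 = 35
  between L and N: 25 + 10 − 24 = 11
  between N and T: 10 + 24 − 27 = 7
  between T and W: 24 + 19 − 6 = 37
  between W and H: 19 + 6 − 13 = 12
Cheapest insertion is between N and T, adding 7.
New total = 106 + 7 = 113.

Minimum extra distance: 7 min, inserting M between N and T.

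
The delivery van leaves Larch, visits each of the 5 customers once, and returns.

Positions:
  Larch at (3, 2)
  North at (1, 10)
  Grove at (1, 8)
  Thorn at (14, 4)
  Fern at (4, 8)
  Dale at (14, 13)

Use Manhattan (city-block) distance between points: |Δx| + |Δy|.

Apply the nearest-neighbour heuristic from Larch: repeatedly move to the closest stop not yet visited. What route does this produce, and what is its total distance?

50 along Larch → Fern → Grove → North → Dale → Thorn → Larch.

At Larch the remaining stops are Fern 7, Grove 8, North 10, Thorn 13, Dale 22; go to Fern.
At Fern the remaining stops are Grove 3, North 5, Thorn 14, Dale 15; go to Grove.
At Grove the remaining stops are North 2, Thorn 17, Dale 18; go to North.
At North the remaining stops are Dale 16, Thorn 19; go to Dale.
At Dale the remaining stops are Thorn 9; go to Thorn.
Return Thorn→Larch: 13.
Total = 7 + 3 + 2 + 16 + 9 + 13 = 50.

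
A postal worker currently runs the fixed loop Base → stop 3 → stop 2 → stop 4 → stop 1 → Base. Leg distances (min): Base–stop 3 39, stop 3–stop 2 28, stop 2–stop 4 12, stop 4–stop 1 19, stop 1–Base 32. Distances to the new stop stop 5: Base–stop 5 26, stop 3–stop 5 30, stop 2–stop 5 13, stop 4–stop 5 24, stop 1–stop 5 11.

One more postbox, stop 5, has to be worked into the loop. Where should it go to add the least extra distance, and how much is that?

Minimum extra distance: 5 min, inserting stop 5 between stop 1 and Base.

Insertion cost between consecutive stops i–j is d(i,stop 5) + d(stop 5,j) − d(i,j):
  between Base and stop 3: 26 + 30 − 39 = 17
  between stop 3 and stop 2: 30 + 13 − 28 = 15
  between stop 2 and stop 4: 13 + 24 − 12 = 25
  between stop 4 and stop 1: 24 + 11 − 19 = 16
  between stop 1 and Base: 11 + 26 − 32 = 5
Cheapest insertion is between stop 1 and Base, adding 5.
New total = 130 + 5 = 135.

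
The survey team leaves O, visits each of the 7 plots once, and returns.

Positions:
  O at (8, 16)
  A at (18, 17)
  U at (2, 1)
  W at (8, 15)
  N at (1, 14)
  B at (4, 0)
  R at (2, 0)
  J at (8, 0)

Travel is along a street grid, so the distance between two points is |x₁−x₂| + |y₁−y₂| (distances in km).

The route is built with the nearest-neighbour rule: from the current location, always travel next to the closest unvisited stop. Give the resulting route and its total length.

At O the remaining stops are W 1, N 9, A 11, J 16, B 20, U 21, R 22; go to W.
At W the remaining stops are N 8, A 12, J 15, B 19, U 20, R 21; go to N.
At N the remaining stops are U 14, R 15, B 17, A 20, J 21; go to U.
At U the remaining stops are R 1, B 3, J 7, A 32; go to R.
At R the remaining stops are B 2, J 6, A 33; go to B.
At B the remaining stops are J 4, A 31; go to J.
At J the remaining stops are A 27; go to A.
Return A→O: 11.
Total = 1 + 8 + 14 + 1 + 2 + 4 + 27 + 11 = 68.

68 km along O → W → N → U → R → B → J → A → O.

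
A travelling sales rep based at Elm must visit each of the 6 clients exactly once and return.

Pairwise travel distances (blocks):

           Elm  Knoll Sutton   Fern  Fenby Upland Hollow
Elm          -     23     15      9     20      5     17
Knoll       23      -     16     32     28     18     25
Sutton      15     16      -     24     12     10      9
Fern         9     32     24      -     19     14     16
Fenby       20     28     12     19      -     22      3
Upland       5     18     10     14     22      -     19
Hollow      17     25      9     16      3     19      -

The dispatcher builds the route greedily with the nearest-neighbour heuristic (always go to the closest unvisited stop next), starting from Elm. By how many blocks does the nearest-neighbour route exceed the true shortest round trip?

22 blocks longer than the optimal tour.

Elm: Upland=5, Fern=9, Sutton=15, Hollow=17, Fenby=20, Knoll=23 ⇒ Upland
Upland: Sutton=10, Fern=14, Knoll=18, Hollow=19, Fenby=22 ⇒ Sutton
Sutton: Hollow=9, Fenby=12, Knoll=16, Fern=24 ⇒ Hollow
Hollow: Fenby=3, Fern=16, Knoll=25 ⇒ Fenby
Fenby: Fern=19, Knoll=28 ⇒ Fern
Fern: Knoll=32 ⇒ Knoll
NN route Elm → Upland → Sutton → Hollow → Fenby → Fern → Knoll → Elm costs 101.
Optimal: Elm → Fern → Fenby → Hollow → Sutton → Knoll → Upland → Elm costs 79 (by enumerating all 360 distinct tours).
Excess = 101 − 79 = 22.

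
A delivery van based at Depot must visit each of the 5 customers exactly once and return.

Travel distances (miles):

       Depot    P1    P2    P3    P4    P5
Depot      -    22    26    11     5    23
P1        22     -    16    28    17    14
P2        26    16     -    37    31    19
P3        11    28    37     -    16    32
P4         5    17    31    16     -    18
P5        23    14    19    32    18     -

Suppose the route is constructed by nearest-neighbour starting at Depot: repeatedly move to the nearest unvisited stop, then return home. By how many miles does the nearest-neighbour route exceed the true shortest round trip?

Depot: P4=5, P3=11, P1=22, P5=23, P2=26 ⇒ P4
P4: P3=16, P1=17, P5=18, P2=31 ⇒ P3
P3: P1=28, P5=32, P2=37 ⇒ P1
P1: P5=14, P2=16 ⇒ P5
P5: P2=19 ⇒ P2
NN route Depot → P4 → P3 → P1 → P5 → P2 → Depot costs 108.
Optimal: Depot → P3 → P1 → P2 → P5 → P4 → Depot costs 97 (by enumerating all 60 distinct tours).
Excess = 108 − 97 = 11.

The nearest-neighbour route is 11 miles longer than optimal.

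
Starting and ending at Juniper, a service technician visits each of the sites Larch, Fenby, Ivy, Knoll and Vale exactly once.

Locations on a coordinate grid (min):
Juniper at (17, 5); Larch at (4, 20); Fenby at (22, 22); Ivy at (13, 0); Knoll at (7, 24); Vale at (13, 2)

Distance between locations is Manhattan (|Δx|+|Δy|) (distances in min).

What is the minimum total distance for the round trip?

With 5 stops there are 5!/2 = 60 distinct round trips (a route and its reverse cost the same).
Juniper→Larch→Fenby→Ivy→Knoll→Vale→Juniper: 28+20+31+30+28+7 = 144
Juniper→Larch→Fenby→Ivy→Vale→Knoll→Juniper: 28+20+31+2+28+29 = 138
Juniper→Larch→Fenby→Knoll→Ivy→Vale→Juniper: 28+20+17+30+2+7 = 104
Juniper→Larch→Fenby→Knoll→Vale→Ivy→Juniper: 28+20+17+28+2+9 = 104
Juniper→Larch→Fenby→Vale→Ivy→Knoll→Juniper: 28+20+29+2+30+29 = 138
Juniper→Larch→Fenby→Vale→Knoll→Ivy→Juniper: 28+20+29+28+30+9 = 144
Juniper→Larch→Ivy→Fenby→Knoll→Vale→Juniper: 28+29+31+17+28+7 = 140
Juniper→Larch→Ivy→Fenby→Vale→Knoll→Juniper: 28+29+31+29+28+29 = 174
Juniper→Larch→Ivy→Knoll→Fenby→Vale→Juniper: 28+29+30+17+29+7 = 140
Juniper→Larch→Ivy→Knoll→Vale→Fenby→Juniper: 28+29+30+28+29+22 = 166
Juniper→Larch→Ivy→Vale→Fenby→Knoll→Juniper: 28+29+2+29+17+29 = 134
Juniper→Larch→Ivy→Vale→Knoll→Fenby→Juniper: 28+29+2+28+17+22 = 126
Juniper→Larch→Knoll→Fenby→Ivy→Vale→Juniper: 28+7+17+31+2+7 = 92
Juniper→Larch→Knoll→Fenby→Vale→Ivy→Juniper: 28+7+17+29+2+9 = 92
… (46 more)
Juniper→Fenby→Knoll→Larch→Ivy→Vale→Juniper: 22+17+7+29+2+7 = 84  ← best
The minimum is 84.
One optimal route: Juniper → Fenby → Knoll → Larch → Ivy → Vale → Juniper (or its reverse).

Shortest round trip = 84 min.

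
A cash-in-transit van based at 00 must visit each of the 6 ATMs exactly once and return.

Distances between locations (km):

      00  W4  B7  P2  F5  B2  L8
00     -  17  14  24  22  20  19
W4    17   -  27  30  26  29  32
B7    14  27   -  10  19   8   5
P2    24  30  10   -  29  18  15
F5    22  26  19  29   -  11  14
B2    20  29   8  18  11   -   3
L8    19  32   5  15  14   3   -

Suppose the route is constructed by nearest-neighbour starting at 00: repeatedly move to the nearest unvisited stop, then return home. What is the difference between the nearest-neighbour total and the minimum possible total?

17 km longer than the optimal tour.

From 00: B7=14, W4=17, L8=19, B2=20, F5=22, P2=24 → choose B7 (14).
From B7: L8=5, B2=8, P2=10, F5=19, W4=27 → choose L8 (5).
From L8: B2=3, F5=14, P2=15, W4=32 → choose B2 (3).
From B2: F5=11, P2=18, W4=29 → choose F5 (11).
From F5: W4=26, P2=29 → choose W4 (26).
From W4: P2=30 → choose P2 (30).
NN route 00 → B7 → L8 → B2 → F5 → W4 → P2 → 00 costs 113.
Optimal: 00 → W4 → F5 → B2 → L8 → B7 → P2 → 00 costs 96 (by enumerating all 360 distinct tours).
Excess = 113 − 96 = 17.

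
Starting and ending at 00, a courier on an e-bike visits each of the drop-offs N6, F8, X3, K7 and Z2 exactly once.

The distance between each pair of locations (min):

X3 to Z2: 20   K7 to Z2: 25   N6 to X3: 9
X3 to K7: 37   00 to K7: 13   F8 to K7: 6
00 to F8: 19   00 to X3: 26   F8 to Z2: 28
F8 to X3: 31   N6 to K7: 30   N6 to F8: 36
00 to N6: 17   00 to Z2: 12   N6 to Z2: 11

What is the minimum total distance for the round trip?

There are 60 distinct closed tours to check (reversals are equivalent).
00-N6-F8-X3-K7-Z2-00: 17+36+31+37+25+12 = 158
00-N6-F8-X3-Z2-K7-00: 17+36+31+20+25+13 = 142
00-N6-F8-K7-X3-Z2-00: 17+36+6+37+20+12 = 128
00-N6-F8-K7-Z2-X3-00: 17+36+6+25+20+26 = 130
00-N6-F8-Z2-X3-K7-00: 17+36+28+20+37+13 = 151
00-N6-F8-Z2-K7-X3-00: 17+36+28+25+37+26 = 169
00-N6-X3-F8-K7-Z2-00: 17+9+31+6+25+12 = 100
00-N6-X3-F8-Z2-K7-00: 17+9+31+28+25+13 = 123
00-N6-X3-K7-F8-Z2-00: 17+9+37+6+28+12 = 109
00-N6-X3-K7-Z2-F8-00: 17+9+37+25+28+19 = 135
00-N6-X3-Z2-F8-K7-00: 17+9+20+28+6+13 = 93
00-N6-X3-Z2-K7-F8-00: 17+9+20+25+6+19 = 96
00-N6-K7-F8-X3-Z2-00: 17+30+6+31+20+12 = 116
00-N6-K7-F8-Z2-X3-00: 17+30+6+28+20+26 = 127
… (46 more)
00-K7-F8-X3-N6-Z2-00: 13+6+31+9+11+12 = 82  ← best
The minimum is 82.
One optimal route: 00 → K7 → F8 → X3 → N6 → Z2 → 00 (or its reverse).

Shortest round trip = 82 min.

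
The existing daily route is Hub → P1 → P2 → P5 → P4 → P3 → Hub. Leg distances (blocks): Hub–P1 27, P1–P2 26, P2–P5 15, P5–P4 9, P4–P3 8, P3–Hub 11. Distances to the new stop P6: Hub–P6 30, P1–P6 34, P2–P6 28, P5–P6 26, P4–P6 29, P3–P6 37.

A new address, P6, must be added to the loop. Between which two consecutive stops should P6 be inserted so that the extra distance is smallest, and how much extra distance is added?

Insertion cost between consecutive stops i–j is d(i,P6) + d(P6,j) − d(i,j):
  between Hub and P1: 30 + 34 − 27 = 37
  between P1 and P2: 34 + 28 − 26 = 36
  between P2 and P5: 28 + 26 − 15 = 39
  between P5 and P4: 26 + 29 − 9 = 46
  between P4 and P3: 29 + 37 − 8 = 58
  between P3 and Hub: 37 + 30 − 11 = 56
Cheapest insertion is between P1 and P2, adding 36.
New total = 96 + 36 = 132.

+36 blocks — insert P6 between P1 and P2.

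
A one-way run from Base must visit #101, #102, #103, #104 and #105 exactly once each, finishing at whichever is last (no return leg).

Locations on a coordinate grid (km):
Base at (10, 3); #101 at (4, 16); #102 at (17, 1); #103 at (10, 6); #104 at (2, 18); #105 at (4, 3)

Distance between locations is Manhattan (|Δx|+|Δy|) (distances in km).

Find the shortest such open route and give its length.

Shortest open route: 47 km.

There are 5! = 120 possible orderings.
Base - #101 - #102 - #103 - #104 - #105: 19+28+12+20+17 = 96
Base - #101 - #102 - #103 - #105 - #104: 19+28+12+9+17 = 85
Base - #101 - #102 - #104 - #103 - #105: 19+28+32+20+9 = 108
Base - #101 - #102 - #104 - #105 - #103: 19+28+32+17+9 = 105
Base - #101 - #102 - #105 - #103 - #104: 19+28+15+9+20 = 91
Base - #101 - #102 - #105 - #104 - #103: 19+28+15+17+20 = 99
Base - #101 - #103 - #102 - #104 - #105: 19+16+12+32+17 = 96
Base - #101 - #103 - #102 - #105 - #104: 19+16+12+15+17 = 79
Base - #101 - #103 - #104 - #102 - #105: 19+16+20+32+15 = 102
Base - #101 - #103 - #104 - #105 - #102: 19+16+20+17+15 = 87
Base - #101 - #103 - #105 - #102 - #104: 19+16+9+15+32 = 91
Base - #101 - #103 - #105 - #104 - #102: 19+16+9+17+32 = 93
Base - #101 - #104 - #102 - #103 - #105: 19+4+32+12+9 = 76
Base - #101 - #104 - #102 - #105 - #103: 19+4+32+15+9 = 79
… (106 more)
Base - #102 - #103 - #105 - #101 - #104: 9+12+9+13+4 = 47  ← best
The minimum is 47.
One shortest path: Base → #102 → #103 → #105 → #101 → #104.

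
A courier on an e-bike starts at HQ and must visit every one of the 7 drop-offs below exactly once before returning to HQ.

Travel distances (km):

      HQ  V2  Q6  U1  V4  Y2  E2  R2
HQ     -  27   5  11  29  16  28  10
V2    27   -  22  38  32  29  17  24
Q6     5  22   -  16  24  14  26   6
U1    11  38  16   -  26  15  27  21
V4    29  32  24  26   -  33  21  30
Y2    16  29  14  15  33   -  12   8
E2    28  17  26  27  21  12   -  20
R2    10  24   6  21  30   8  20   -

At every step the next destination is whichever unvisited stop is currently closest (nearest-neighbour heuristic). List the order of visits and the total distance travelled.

From HQ: distances to unvisited — Q6=5, R2=10, U1=11, Y2=16, V2=27, E2=28, V4=29. Nearest is Q6 (5).
From Q6: distances to unvisited — R2=6, Y2=14, U1=16, V2=22, V4=24, E2=26. Nearest is R2 (6).
From R2: distances to unvisited — Y2=8, E2=20, U1=21, V2=24, V4=30. Nearest is Y2 (8).
From Y2: distances to unvisited — E2=12, U1=15, V2=29, V4=33. Nearest is E2 (12).
From E2: distances to unvisited — V2=17, V4=21, U1=27. Nearest is V2 (17).
From V2: distances to unvisited — V4=32, U1=38. Nearest is V4 (32).
From V4: distances to unvisited — U1=26. Nearest is U1 (26).
Return U1→HQ: 11.
Total = 5 + 6 + 8 + 12 + 17 + 32 + 26 + 11 = 117.

Total distance 117 km via the nearest-neighbour route HQ → Q6 → R2 → Y2 → E2 → V2 → V4 → U1 → HQ.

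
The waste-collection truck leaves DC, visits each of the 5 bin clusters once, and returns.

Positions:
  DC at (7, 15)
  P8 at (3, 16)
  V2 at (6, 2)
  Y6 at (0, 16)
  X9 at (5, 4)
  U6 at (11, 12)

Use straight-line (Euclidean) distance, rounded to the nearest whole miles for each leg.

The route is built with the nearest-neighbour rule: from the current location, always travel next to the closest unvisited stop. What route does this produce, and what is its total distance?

Total distance 44 miles via the nearest-neighbour route DC → P8 → Y6 → U6 → X9 → V2 → DC.

From DC: distances to unvisited — P8=4, U6=5, Y6=7, X9=11, V2=13. Nearest is P8 (4).
From P8: distances to unvisited — Y6=3, U6=9, X9=12, V2=14. Nearest is Y6 (3).
From Y6: distances to unvisited — U6=12, X9=13, V2=15. Nearest is U6 (12).
From U6: distances to unvisited — X9=10, V2=11. Nearest is X9 (10).
From X9: distances to unvisited — V2=2. Nearest is V2 (2).
Return V2→DC: 13.
Total = 4 + 3 + 12 + 10 + 2 + 13 = 44.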